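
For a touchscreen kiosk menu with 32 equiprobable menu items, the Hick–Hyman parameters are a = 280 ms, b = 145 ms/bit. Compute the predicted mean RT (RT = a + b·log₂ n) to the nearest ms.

log₂(32) = 5 bits, so RT = 280 + 145 × 5 ≈ 1005.000 ms.

1005 ms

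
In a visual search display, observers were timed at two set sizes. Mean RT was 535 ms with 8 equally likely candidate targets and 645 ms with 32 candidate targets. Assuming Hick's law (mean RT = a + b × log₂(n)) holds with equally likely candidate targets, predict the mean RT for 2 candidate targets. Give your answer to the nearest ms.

Fit slope and intercept:
  b = (645 − 535) / (log₂ 32 − log₂ 8) = 110 / (5 − 3) = 55 ms/bit
  a = 535 − 55 × 3 = 370 ms
Then RT(2) = 370 + 55 × log₂ 2 = 370 + 55 × 1 ≈ 425.000 ms.

425 ms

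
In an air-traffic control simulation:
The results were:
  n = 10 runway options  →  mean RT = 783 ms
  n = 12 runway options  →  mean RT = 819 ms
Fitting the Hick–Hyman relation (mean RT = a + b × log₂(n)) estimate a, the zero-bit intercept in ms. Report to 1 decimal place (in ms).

b = (RT₂ − RT₁)/(log₂ n₂ − log₂ n₁) = (819 − 783)/(3.5850 − 3.3219) = 136.864 ms/bit.
a = RT₁ − b·log₂ n₁ = 783 − 136.864 × 3.3219 = 328.347 ms.

328.3 ms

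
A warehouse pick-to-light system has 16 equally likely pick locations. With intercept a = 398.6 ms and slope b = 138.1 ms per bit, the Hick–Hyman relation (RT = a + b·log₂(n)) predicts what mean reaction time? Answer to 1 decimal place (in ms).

951.0 ms

log₂(16) = 4 bits, so RT = 398.6 + 138.1 × 4 ≈ 951.000 ms.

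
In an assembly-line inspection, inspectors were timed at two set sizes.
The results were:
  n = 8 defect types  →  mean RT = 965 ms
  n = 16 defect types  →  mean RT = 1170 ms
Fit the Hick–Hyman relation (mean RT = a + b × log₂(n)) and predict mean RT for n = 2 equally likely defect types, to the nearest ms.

555 ms

RT is linear in log₂ n, so two points fix the line:
  b = (1170 − 965) / (log₂ 16 − log₂ 8) = 205 / (4 − 3) = 205 ms/bit
  a = 965 − 205 × 3 = 350 ms
Then RT(2) = 350 + 205 × log₂ 2 = 350 + 205 × 1 ≈ 555.000 ms.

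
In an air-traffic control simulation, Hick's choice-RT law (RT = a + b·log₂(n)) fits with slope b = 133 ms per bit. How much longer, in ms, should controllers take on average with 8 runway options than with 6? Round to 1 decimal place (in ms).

55.2 ms

ΔRT = (a + b log₂ n₂) − (a + b log₂ n₁) = b·(log₂ n₂ − log₂ n₁).
log₂(8) − log₂(6) = 3 − 2.5850 = 0.4150.
ΔRT = 133 × 0.4150 = 55.200 ms.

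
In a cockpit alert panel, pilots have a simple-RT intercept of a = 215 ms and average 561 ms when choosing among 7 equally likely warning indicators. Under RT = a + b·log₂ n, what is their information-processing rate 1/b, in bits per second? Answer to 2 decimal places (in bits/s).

Choice component = 561 − 215 = 346 ms over log₂(7) = 2.8074 bits.
b = 346 / 2.8074 = 123.248 ms/bit, so 1/b = 8.114 bits/s.

8.11 bits/s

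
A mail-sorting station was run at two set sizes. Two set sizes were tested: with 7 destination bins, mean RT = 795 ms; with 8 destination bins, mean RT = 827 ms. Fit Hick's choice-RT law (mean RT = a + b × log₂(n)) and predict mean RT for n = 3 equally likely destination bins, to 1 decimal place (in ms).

Solve the two-equation system in a and b:
  b = (827 − 795) / (log₂ 8 − log₂ 7) = 32 / (3 − 2.8074) = 166.109 ms/bit
  a = 795 − 166.109 × 2.8074 = 328.674 ms
Then RT(3) = 328.674 + 166.109 × log₂ 3 = 328.674 + 166.109 × 1.5850 ≈ 591.950 ms.

592.0 ms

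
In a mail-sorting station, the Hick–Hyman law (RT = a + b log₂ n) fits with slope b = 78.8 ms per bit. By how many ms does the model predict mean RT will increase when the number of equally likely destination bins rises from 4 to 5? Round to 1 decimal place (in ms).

Only the slope matters, since a is common to both: ΔRT = b·log₂(n₂/n₁).
log₂(5) − log₂(4) = 2.3219 − 2 = 0.3219.
ΔRT = 78.8 × 0.3219 = 25.368 ms.

25.4 ms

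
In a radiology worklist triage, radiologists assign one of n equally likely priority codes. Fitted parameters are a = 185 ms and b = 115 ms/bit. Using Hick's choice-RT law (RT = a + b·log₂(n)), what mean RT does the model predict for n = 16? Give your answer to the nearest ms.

log₂(16) = 4 bits, so RT = 185 + 115 × 4 ≈ 645.000 ms.

645 ms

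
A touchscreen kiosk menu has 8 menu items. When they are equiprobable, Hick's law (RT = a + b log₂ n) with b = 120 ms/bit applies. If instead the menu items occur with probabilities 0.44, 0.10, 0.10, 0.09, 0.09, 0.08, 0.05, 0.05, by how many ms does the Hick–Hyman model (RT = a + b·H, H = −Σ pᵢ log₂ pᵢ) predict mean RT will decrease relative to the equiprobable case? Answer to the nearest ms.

The RT saving is b·ΔH. Equiprobable H₀ = log₂(8) = 3.0000 bits; with the given probabilities H = 2.5345 bits.
b·(H₀ − H) = 120 × (3.0000 − 2.5345) = 55.86 ms.

56 ms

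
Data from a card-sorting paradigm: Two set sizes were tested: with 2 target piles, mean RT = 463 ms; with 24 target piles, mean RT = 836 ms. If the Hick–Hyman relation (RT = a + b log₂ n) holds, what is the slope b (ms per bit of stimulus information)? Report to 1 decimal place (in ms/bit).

The slope on a log₂ axis is (836 − 463) / (4.5850 − 1) = 104.046 ms/bit.

104.0 ms/bit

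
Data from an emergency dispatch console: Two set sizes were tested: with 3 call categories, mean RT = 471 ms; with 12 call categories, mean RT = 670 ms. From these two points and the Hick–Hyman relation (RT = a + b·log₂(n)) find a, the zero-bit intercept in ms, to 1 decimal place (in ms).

The slope on a log₂ axis is (670 − 471) / (3.5850 − 1.5850) = 99.500 ms/bit.
a = RT₁ − b·log₂ n₁ = 471 − 99.500 × 1.5850 = 313.296 ms.

313.3 ms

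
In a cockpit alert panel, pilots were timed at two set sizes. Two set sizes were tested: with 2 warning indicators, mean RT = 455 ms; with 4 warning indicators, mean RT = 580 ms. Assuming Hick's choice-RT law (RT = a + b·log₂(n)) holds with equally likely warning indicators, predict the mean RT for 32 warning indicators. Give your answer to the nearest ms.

955 ms

With log₂ n on the abscissa the relation is linear; from the two conditions:
  b = (580 − 455) / (log₂ 4 − log₂ 2) = 125 / (2 − 1) = 125 ms/bit
  a = 455 − 125 × 1 = 330 ms
Then RT(32) = 330 + 125 × log₂ 32 = 330 + 125 × 5 ≈ 955.000 ms.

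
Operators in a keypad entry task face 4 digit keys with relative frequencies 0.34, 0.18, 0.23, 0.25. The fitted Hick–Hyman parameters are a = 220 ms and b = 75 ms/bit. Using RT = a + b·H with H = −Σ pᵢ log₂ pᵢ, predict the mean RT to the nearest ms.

367 ms

Entropy contributions −pᵢ log₂ pᵢ: 0.5292, 0.4453, 0.4877, 0.5000; sum H = 1.9621 bits.
RT = a + bH = 220 + 75·1.9621 = 367.16 ms.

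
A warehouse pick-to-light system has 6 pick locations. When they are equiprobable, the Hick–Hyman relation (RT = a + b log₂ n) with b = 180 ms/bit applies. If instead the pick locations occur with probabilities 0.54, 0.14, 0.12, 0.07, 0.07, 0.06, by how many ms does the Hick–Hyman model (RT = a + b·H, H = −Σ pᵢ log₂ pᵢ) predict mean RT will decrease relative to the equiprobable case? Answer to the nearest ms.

101 ms

Equiprobable entropy H₀ = log₂ 6 = 2.5850 bits.
Skewed entropy H = −Σ pᵢ log₂ pᵢ = 2.0249 bits.
ΔRT = b·(H₀ − H) = 180 × 0.5601 = 100.82 ms.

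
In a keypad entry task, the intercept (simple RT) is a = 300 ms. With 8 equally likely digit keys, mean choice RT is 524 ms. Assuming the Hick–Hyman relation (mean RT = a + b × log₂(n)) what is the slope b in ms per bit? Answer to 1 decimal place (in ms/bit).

74.7 ms/bit

8 alternatives carry log₂ 8 = 3 bits; the choice cost is 524 − 300 = 224 ms, so b = 224/3 = 74.667 ms/bit.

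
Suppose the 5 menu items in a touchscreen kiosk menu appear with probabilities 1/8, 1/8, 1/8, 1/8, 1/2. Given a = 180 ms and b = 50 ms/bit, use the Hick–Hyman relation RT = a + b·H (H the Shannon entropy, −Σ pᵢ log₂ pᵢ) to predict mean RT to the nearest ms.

280 ms

H = −Σ pᵢ log₂ pᵢ = 0.125·3 + 0.125·3 + 0.125·3 + 0.125·3 + 0.5·1 = 2.000 bits.
RT = 180 + 50 × 2.000 = 280.00 ms.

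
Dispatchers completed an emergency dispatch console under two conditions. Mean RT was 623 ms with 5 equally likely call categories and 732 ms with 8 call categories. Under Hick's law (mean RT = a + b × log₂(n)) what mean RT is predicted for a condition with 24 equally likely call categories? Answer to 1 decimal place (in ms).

986.8 ms

Solve the two-equation system in a and b:
  b = (732 − 623) / (log₂ 8 − log₂ 5) = 109 / (3 − 2.3219) = 160.750 ms/bit
  a = 623 − 160.750 × 2.3219 = 249.750 ms
Then RT(24) = 249.750 + 160.750 × log₂ 24 = 249.750 + 160.750 × 4.5850 ≈ 986.783 ms.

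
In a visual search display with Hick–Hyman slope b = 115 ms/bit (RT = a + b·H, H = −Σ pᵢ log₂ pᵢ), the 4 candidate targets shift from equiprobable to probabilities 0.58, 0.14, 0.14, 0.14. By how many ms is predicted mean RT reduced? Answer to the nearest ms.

Equiprobable entropy H₀ = log₂ 4 = 2.0000 bits.
Skewed entropy H = −Σ pᵢ log₂ pᵢ = 1.6471 bits.
ΔRT = b·(H₀ − H) = 115 × 0.3529 = 40.58 ms.

41 ms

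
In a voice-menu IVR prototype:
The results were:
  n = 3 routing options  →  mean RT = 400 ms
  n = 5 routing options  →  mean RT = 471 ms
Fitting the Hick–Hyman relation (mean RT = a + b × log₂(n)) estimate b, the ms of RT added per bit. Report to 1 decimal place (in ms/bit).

b = (RT₂ − RT₁)/(log₂ n₂ − log₂ n₁) = (471 − 400)/(2.3219 − 1.5850) = 96.341 ms/bit.

96.3 ms/bit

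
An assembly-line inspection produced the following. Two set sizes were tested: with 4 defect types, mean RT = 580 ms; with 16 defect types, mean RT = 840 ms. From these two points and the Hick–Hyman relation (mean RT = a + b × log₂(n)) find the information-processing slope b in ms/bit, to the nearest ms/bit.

130 ms/bit

b = (RT₂ − RT₁)/(log₂ n₂ − log₂ n₁) = (840 − 580)/(4 − 2) = 130 ms/bit.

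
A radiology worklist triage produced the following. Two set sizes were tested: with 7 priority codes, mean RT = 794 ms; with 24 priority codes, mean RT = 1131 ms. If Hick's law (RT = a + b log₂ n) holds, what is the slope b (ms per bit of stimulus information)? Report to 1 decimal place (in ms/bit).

The slope on a log₂ axis is (1131 − 794) / (4.5850 − 2.8074) = 189.581 ms/bit.

189.6 ms/bit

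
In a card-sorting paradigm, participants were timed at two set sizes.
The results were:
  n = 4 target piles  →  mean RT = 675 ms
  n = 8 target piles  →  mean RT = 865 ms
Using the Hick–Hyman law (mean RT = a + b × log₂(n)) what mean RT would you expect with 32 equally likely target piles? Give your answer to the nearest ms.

1245 ms

Fit slope and intercept:
  b = (865 − 675) / (log₂ 8 − log₂ 4) = 190 / (3 − 2) = 190 ms/bit
  a = 675 − 190 × 2 = 295 ms
Then RT(32) = 295 + 190 × log₂ 32 = 295 + 190 × 5 ≈ 1245.000 ms.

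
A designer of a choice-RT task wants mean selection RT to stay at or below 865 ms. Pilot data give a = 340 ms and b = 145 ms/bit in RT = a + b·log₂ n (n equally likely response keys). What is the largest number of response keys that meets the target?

145·log₂ n ≤ 865 − 340 = 525, giving log₂ n ≤ 3.6207 and n ≤ 12.301. The largest whole number is 12.

12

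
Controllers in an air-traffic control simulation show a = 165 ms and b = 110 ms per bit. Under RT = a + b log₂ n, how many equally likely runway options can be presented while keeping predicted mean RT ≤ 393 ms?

Set 165 + 110·log₂ n ≤ 393 → log₂ n ≤ (393 − 165)/110 = 2.0727.
So n ≤ 2^2.0727 = 4.207; the largest integer n is 4.

4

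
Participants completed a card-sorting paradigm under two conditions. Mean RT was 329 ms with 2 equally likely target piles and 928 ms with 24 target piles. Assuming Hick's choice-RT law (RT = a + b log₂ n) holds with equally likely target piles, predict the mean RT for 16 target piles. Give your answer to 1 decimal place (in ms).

830.3 ms

Solve the two-equation system in a and b:
  b = (928 − 329) / (log₂ 24 − log₂ 2) = 599 / (4.5850 − 1) = 167.087 ms/bit
  a = 329 − 167.087 × 1 = 161.913 ms
Then RT(16) = 161.913 + 167.087 × log₂ 16 = 161.913 + 167.087 × 4 ≈ 830.260 ms.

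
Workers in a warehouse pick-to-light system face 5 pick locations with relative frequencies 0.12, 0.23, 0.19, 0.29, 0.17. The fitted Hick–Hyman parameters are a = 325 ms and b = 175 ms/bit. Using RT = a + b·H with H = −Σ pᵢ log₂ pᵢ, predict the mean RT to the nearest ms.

Entropy contributions −pᵢ log₂ pᵢ: 0.3671, 0.4877, 0.4552, 0.5179, 0.4346; sum H = 2.2625 bits.
RT = a + bH = 325 + 175·2.2625 = 720.93 ms.

721 ms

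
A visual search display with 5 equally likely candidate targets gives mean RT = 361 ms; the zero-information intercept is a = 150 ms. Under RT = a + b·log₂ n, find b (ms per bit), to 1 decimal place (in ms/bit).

90.9 ms/bit

log₂(5) = 2.3219 bits.
b = (RT − a)/log₂ n = (361 − 150) / 2.3219 = 90.873 ms/bit.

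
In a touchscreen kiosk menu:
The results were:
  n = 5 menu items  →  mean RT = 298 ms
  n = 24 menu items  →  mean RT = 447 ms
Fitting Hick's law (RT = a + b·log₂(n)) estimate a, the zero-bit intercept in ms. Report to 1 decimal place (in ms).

The slope on a log₂ axis is (447 − 298) / (4.5850 − 2.3219) = 65.841 ms/bit.
Intercept: a = 298 − 65.841·log₂(5) = 145.122 ms.

145.1 ms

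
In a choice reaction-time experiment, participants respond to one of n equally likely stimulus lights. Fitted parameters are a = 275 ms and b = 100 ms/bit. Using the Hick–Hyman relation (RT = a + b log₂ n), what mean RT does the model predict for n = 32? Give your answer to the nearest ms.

775 ms

log₂(32) = 5 bits, so RT = 275 + 100 × 5 ≈ 775.000 ms.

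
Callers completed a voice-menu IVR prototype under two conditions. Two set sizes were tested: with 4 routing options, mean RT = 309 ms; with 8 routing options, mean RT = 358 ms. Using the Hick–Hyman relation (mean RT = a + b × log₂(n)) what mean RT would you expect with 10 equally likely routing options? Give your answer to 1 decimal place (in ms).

373.8 ms

Fit slope and intercept:
  b = (358 − 309) / (log₂ 8 − log₂ 4) = 49 / (3 − 2) = 49.000 ms/bit
  a = 309 − 49.000 × 2 = 211.000 ms
Then RT(10) = 211.000 + 49.000 × log₂ 10 = 211.000 + 49.000 × 3.3219 ≈ 373.774 ms.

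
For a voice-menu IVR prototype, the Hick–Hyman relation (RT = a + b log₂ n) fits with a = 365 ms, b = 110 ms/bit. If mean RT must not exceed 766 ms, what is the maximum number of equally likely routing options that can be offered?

12

Set 365 + 110·log₂ n ≤ 766 → log₂ n ≤ (766 − 365)/110 = 3.6455.
So n ≤ 2^3.6455 = 12.514; the largest integer n is 12.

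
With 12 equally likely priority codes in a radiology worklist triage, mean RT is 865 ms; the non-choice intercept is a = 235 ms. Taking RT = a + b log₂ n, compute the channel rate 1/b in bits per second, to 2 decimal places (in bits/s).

5.69 bits/s

Choice component = 865 − 235 = 630 ms over log₂(12) = 3.5850 bits.
b = 630 / 3.5850 = 175.734 ms/bit, so 1/b = 5.690 bits/s.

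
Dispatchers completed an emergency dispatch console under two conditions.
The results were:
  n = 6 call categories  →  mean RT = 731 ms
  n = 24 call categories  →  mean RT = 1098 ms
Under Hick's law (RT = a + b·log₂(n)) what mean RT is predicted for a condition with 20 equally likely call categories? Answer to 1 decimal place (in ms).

With log₂ n on the abscissa the relation is linear; from the two conditions:
  b = (1098 − 731) / (log₂ 24 − log₂ 6) = 367 / (4.5850 − 2.5850) = 183.500 ms/bit
  a = 731 − 183.500 × 2.5850 = 256.659 ms
Then RT(20) = 256.659 + 183.500 × log₂ 20 = 256.659 + 183.500 × 4.3219 ≈ 1049.733 ms.

1049.7 ms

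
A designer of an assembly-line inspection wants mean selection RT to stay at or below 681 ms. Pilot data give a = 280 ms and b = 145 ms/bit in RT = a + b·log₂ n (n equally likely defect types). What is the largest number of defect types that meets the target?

Information budget: (681 − 280)/145 = 2.7655 bits, so n ≤ 2^2.7655 = 6.800 → at most 6.

6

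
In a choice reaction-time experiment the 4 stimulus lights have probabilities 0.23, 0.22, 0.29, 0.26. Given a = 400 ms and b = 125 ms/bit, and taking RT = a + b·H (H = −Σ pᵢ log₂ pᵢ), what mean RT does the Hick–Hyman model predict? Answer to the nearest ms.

649 ms

Entropy contributions −pᵢ log₂ pᵢ: 0.4877, 0.4806, 0.5179, 0.5053; sum H = 1.9914 bits.
RT = a + bH = 400 + 125·1.9914 = 648.93 ms.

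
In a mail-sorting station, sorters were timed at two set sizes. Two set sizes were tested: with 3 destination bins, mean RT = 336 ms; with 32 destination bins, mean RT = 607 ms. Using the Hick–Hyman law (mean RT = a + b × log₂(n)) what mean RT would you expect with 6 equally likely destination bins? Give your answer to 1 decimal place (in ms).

415.4 ms

Solve the two-equation system in a and b:
  b = (607 − 336) / (log₂ 32 − log₂ 3) = 271 / (5 − 1.5850) = 79.355 ms/bit
  a = 336 − 79.355 × 1.5850 = 210.225 ms
Then RT(6) = 210.225 + 79.355 × log₂ 6 = 210.225 + 79.355 × 2.5850 ≈ 415.355 ms.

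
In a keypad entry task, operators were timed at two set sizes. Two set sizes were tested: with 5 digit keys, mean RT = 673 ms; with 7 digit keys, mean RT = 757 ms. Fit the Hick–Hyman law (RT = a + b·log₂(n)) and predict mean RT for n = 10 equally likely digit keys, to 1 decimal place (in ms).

846.0 ms

RT is linear in log₂ n, so two points fix the line:
  b = (757 − 673) / (log₂ 7 − log₂ 5) = 84 / (2.8074 − 2.3219) = 173.044 ms/bit
  a = 673 − 173.044 × 2.3219 = 271.205 ms
Then RT(10) = 271.205 + 173.044 × log₂ 10 = 271.205 + 173.044 × 3.3219 ≈ 846.044 ms.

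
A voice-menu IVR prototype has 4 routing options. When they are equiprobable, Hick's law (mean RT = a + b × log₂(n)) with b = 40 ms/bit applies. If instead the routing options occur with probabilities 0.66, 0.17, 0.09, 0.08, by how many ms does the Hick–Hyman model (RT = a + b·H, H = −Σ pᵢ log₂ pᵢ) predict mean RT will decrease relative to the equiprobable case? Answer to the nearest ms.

The RT saving is b·ΔH. Equiprobable H₀ = log₂(4) = 2.0000 bits; with the given probabilities H = 1.4344 bits.
b·(H₀ − H) = 40 × (2.0000 − 1.4344) = 22.62 ms.

23 ms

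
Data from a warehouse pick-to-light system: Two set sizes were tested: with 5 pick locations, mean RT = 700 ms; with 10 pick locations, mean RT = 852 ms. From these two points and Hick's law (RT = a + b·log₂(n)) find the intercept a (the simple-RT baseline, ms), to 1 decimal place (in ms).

b = (RT₂ − RT₁)/(log₂ n₂ − log₂ n₁) = (852 − 700)/(3.3219 − 2.3219) = 152.000 ms/bit.
a = RT₁ − b·log₂ n₁ = 700 − 152.000 × 2.3219 = 347.067 ms.

347.1 ms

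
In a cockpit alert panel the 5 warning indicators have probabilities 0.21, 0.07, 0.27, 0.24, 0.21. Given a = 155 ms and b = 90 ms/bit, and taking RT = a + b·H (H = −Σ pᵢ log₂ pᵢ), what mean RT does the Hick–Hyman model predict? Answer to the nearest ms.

355 ms

H = 0.21·log₂(1/0.21) + 0.07·log₂(1/0.07) + 0.27·log₂(1/0.27) + 0.24·log₂(1/0.24) + 0.21·log₂(1/0.21) = 2.2184 bits.
RT = 155 + 90 × 2.2184 = 354.65 ms.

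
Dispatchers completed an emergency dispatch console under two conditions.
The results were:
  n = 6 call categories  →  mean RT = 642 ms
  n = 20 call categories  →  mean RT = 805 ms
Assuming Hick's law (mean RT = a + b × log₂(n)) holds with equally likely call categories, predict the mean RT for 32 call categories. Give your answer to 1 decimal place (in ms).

Fit slope and intercept:
  b = (805 − 642) / (log₂ 20 − log₂ 6) = 163 / (4.3219 − 2.5850) = 93.842 ms/bit
  a = 642 − 93.842 × 2.5850 = 399.422 ms
Then RT(32) = 399.422 + 93.842 × log₂ 32 = 399.422 + 93.842 × 5 ≈ 868.631 ms.

868.6 ms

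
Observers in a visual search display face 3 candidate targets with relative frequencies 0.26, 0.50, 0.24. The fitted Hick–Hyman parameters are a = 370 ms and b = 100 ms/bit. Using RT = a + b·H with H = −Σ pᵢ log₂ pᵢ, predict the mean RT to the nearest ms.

Entropy contributions −pᵢ log₂ pᵢ: 0.5053, 0.5000, 0.4941; sum H = 1.4994 bits.
RT = a + bH = 370 + 100·1.4994 = 519.94 ms.

520 ms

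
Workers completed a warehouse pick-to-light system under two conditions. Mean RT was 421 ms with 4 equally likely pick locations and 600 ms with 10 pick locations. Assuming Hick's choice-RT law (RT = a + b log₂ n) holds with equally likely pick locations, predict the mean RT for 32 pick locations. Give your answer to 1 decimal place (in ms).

827.2 ms

Solve the two-equation system in a and b:
  b = (600 − 421) / (log₂ 10 − log₂ 4) = 179 / (3.3219 − 2) = 135.408 ms/bit
  a = 421 − 135.408 × 2 = 150.183 ms
Then RT(32) = 150.183 + 135.408 × log₂ 32 = 150.183 + 135.408 × 5 ≈ 827.225 ms.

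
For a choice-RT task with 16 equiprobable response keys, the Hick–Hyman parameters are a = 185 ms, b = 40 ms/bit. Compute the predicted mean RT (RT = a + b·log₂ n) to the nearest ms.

345 ms

log₂(16) = 4 bits, so RT = 185 + 40 × 4 ≈ 345.000 ms.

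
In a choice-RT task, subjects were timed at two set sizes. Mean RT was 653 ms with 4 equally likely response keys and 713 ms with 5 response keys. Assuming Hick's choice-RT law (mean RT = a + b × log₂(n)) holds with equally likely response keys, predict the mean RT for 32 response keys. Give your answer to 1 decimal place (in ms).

1212.1 ms

RT is linear in log₂ n, so two points fix the line:
  b = (713 − 653) / (log₂ 5 − log₂ 4) = 60 / (2.3219 − 2) = 186.377 ms/bit
  a = 653 − 186.377 × 2 = 280.246 ms
Then RT(32) = 280.246 + 186.377 × log₂ 32 = 280.246 + 186.377 × 5 ≈ 1212.131 ms.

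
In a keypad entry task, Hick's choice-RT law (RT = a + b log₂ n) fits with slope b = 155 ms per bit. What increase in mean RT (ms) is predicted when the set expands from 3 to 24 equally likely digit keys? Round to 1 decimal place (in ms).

The intercept a cancels: ΔRT = b·(log₂ n₂ − log₂ n₁) = b·log₂(n₂/n₁).
log₂(24) − log₂(3) = log₂(24/3) = log₂(8) = 3.
ΔRT = 155 × 3.0000 = 465.000 ms.

465.0 ms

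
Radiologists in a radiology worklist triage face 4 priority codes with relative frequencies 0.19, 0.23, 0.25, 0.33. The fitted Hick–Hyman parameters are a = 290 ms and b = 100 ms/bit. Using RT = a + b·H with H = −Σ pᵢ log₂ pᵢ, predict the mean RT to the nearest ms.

Entropy contributions −pᵢ log₂ pᵢ: 0.4552, 0.4877, 0.5000, 0.5278; sum H = 1.9707 bits.
RT = a + bH = 290 + 100·1.9707 = 487.07 ms.

487 ms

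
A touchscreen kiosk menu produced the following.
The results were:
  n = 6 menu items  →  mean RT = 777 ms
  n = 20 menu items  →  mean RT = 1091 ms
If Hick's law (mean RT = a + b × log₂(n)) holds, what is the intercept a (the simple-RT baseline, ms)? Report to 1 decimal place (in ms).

309.7 ms

The slope on a log₂ axis is (1091 − 777) / (4.3219 − 2.5850) = 180.775 ms/bit.
a = RT₁ − b·log₂ n₁ = 777 − 180.775 × 2.5850 = 309.703 ms.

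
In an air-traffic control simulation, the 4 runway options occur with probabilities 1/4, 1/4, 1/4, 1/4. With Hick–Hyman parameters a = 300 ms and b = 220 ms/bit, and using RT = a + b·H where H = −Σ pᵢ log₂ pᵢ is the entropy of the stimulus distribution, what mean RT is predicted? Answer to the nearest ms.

740 ms

H = −Σ pᵢ log₂ pᵢ = 0.25·2 + 0.25·2 + 0.25·2 + 0.25·2 = 2.000 bits.
RT = 300 + 220 × 2.000 = 740.00 ms.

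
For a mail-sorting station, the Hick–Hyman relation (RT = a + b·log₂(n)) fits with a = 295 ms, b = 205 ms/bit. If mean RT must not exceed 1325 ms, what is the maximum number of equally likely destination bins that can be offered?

32

205·log₂ n ≤ 1325 − 295 = 1030, giving log₂ n ≤ 5.0244 and n ≤ 32.546. The largest whole number is 32.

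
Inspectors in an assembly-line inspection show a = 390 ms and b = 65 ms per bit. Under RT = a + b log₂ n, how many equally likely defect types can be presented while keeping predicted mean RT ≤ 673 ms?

Set 390 + 65·log₂ n ≤ 673 → log₂ n ≤ (673 − 390)/65 = 4.3538.
So n ≤ 2^4.3538 = 20.447; the largest integer n is 20.

20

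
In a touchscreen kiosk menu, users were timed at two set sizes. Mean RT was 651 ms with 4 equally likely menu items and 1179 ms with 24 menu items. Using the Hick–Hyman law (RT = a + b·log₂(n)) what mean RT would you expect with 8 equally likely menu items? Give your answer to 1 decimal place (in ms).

Fit slope and intercept:
  b = (1179 − 651) / (log₂ 24 − log₂ 4) = 528 / (4.5850 − 2) = 204.258 ms/bit
  a = 651 − 204.258 × 2 = 242.483 ms
Then RT(8) = 242.483 + 204.258 × log₂ 8 = 242.483 + 204.258 × 3 ≈ 855.258 ms.

855.3 ms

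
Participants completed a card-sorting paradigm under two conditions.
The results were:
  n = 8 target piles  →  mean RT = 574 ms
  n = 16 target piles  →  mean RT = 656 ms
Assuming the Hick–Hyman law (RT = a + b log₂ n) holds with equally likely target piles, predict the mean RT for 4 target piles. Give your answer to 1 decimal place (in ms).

492.0 ms

Solve the two-equation system in a and b:
  b = (656 − 574) / (log₂ 16 − log₂ 8) = 82 / (4 − 3) = 82.000 ms/bit
  a = 574 − 82.000 × 3 = 328.000 ms
Then RT(4) = 328.000 + 82.000 × log₂ 4 = 328.000 + 82.000 × 2 ≈ 492.000 ms.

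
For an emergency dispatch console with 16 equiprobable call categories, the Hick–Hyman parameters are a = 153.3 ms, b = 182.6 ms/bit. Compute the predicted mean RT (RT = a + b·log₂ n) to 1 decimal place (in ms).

log₂(16) = 4 bits, so RT = 153.3 + 182.6 × 4 ≈ 883.700 ms.

883.7 ms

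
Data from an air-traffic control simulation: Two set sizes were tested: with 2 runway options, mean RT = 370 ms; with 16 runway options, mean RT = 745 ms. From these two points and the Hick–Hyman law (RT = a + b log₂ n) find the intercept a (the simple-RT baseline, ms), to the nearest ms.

The slope on a log₂ axis is (745 − 370) / (4 − 1) = 125 ms/bit.
Intercept: a = 370 − 125·log₂(2) = 245.000 ms.

245 ms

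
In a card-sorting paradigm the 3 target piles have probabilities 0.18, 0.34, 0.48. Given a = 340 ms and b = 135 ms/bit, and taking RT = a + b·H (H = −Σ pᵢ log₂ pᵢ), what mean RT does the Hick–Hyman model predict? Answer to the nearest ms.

540 ms

H = 0.18·log₂(1/0.18) + 0.34·log₂(1/0.34) + 0.48·log₂(1/0.48) = 1.4828 bits.
RT = 340 + 135 × 1.4828 = 540.17 ms.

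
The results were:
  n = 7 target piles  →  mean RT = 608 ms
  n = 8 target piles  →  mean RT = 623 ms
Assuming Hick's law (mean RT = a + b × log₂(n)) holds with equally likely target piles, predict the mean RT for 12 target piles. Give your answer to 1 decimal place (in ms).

RT is linear in log₂ n, so two points fix the line:
  b = (623 − 608) / (log₂ 8 − log₂ 7) = 15 / (3 − 2.8074) = 77.863 ms/bit
  a = 608 − 77.863 × 2.8074 = 389.410 ms
Then RT(12) = 389.410 + 77.863 × log₂ 12 = 389.410 + 77.863 × 3.5850 ≈ 668.547 ms.

668.5 ms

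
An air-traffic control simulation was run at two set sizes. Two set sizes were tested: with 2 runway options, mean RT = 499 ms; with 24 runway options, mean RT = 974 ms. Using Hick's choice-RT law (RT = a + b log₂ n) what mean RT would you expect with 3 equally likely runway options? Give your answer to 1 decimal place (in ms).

RT is linear in log₂ n, so two points fix the line:
  b = (974 − 499) / (log₂ 24 − log₂ 2) = 475 / (4.5850 − 1) = 132.498 ms/bit
  a = 499 − 132.498 × 1 = 366.502 ms
Then RT(3) = 366.502 + 132.498 × log₂ 3 = 366.502 + 132.498 × 1.5850 ≈ 576.506 ms.

576.5 ms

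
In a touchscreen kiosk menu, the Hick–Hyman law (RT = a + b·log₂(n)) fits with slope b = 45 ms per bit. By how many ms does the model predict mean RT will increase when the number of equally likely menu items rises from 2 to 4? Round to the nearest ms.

The intercept a cancels: ΔRT = b·(log₂ n₂ − log₂ n₁) = b·log₂(n₂/n₁).
log₂(4) − log₂(2) = log₂(4/2) = log₂(2) = 1.
ΔRT = 45 × 1.0000 = 45.000 ms.

45 ms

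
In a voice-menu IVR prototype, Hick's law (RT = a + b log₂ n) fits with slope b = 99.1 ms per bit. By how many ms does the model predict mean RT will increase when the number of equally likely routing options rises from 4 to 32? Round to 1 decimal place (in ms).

ΔRT = (a + b log₂ n₂) − (a + b log₂ n₁) = b·(log₂ n₂ − log₂ n₁).
log₂(32) − log₂(4) = log₂(32/4) = log₂(8) = 3.
ΔRT = 99.1 × 3.0000 = 297.300 ms.

297.3 ms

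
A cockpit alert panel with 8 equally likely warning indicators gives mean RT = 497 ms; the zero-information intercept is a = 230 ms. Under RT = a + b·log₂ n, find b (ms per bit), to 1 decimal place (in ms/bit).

b = (497 − 230) / log₂(8) = 267 / 3 = 89.000 ms/bit.

89.0 ms/bit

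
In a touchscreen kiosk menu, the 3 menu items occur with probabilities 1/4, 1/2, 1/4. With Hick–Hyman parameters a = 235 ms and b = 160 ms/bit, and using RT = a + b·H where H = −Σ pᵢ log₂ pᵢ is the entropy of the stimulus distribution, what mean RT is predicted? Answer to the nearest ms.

H = −Σ pᵢ log₂ pᵢ = 0.25·2 + 0.5·1 + 0.25·2 = 1.500 bits.
RT = 235 + 160 × 1.500 = 475.00 ms.

475 ms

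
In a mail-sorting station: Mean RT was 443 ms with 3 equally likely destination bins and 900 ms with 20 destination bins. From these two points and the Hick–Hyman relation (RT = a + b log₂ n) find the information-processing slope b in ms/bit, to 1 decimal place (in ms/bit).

Slope: b = (900 − 443) / (log₂ 20 − log₂ 3) = 457/2.7370 = 166.973 ms/bit.

167.0 ms/bit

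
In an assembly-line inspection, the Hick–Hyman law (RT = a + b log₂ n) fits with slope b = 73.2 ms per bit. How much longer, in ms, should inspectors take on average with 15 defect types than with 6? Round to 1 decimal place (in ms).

ΔRT = (a + b log₂ n₂) − (a + b log₂ n₁) = b·(log₂ n₂ − log₂ n₁).
log₂(15) − log₂(6) = 3.9069 − 2.5850 = 1.3219.
ΔRT = 73.2 × 1.3219 = 96.765 ms.

96.8 ms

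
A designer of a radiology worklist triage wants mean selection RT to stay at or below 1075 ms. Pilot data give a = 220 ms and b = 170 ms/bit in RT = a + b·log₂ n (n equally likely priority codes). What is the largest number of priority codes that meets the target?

Set 220 + 170·log₂ n ≤ 1075 → log₂ n ≤ (1075 − 220)/170 = 5.0294.
So n ≤ 2^5.0294 = 32.659; the largest integer n is 32.

32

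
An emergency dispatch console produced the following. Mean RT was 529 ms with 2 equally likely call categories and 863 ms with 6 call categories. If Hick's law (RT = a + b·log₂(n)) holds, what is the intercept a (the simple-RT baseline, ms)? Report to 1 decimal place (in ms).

Slope: b = (863 − 529) / (log₂ 6 − log₂ 2) = 334/1.5850 = 210.731 ms/bit.
Intercept: a = 529 − 210.731·log₂(2) = 318.269 ms.

318.3 ms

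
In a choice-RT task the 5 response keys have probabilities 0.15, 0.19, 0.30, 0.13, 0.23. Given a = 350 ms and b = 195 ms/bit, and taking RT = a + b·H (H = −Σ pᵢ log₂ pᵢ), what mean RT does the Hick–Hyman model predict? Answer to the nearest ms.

790 ms

Entropy contributions −pᵢ log₂ pᵢ: 0.4105, 0.4552, 0.5211, 0.3826, 0.4877; sum H = 2.2572 bits.
RT = a + bH = 350 + 195·2.2572 = 790.15 ms.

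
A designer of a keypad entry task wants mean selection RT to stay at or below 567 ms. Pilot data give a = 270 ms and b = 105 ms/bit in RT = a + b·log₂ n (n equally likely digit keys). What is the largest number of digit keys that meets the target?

Set 270 + 105·log₂ n ≤ 567 → log₂ n ≤ (567 − 270)/105 = 2.8286.
So n ≤ 2^2.8286 = 7.104; the largest integer n is 7.

7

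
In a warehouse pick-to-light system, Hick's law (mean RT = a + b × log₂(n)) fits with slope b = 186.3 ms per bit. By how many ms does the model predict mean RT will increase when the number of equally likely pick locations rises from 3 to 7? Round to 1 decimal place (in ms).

227.7 ms

ΔRT = (a + b log₂ n₂) − (a + b log₂ n₁) = b·(log₂ n₂ − log₂ n₁).
log₂(7) − log₂(3) = 2.8074 − 1.5850 = 1.2224.
ΔRT = 186.3 × 1.2224 = 227.732 ms.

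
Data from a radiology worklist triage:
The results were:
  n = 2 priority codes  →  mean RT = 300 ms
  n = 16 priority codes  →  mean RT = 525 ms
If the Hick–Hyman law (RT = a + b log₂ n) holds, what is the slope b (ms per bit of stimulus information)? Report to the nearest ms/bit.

75 ms/bit

Slope: b = (525 − 300) / (log₂ 16 − log₂ 2) = 225/3.0000 = 75 ms/bit.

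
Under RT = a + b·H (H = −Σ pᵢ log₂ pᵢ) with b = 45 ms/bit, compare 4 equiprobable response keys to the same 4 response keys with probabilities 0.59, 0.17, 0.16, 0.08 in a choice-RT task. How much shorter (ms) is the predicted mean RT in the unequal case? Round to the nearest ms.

The RT saving is b·ΔH. Equiprobable H₀ = log₂(4) = 2.0000 bits; with the given probabilities H = 1.5982 bits.
b·(H₀ − H) = 45 × (2.0000 − 1.5982) = 18.08 ms.

18 ms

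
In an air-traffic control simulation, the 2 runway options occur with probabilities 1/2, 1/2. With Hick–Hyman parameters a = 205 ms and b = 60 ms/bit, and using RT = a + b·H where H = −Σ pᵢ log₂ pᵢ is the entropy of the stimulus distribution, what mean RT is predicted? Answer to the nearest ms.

265 ms

Each term −pᵢ log₂ pᵢ: 0.5·1 + 0.5·1; summed, H = 1.000 bits.
Mean RT = a + bH = 205 + 60·1.000 = 265.00 ms.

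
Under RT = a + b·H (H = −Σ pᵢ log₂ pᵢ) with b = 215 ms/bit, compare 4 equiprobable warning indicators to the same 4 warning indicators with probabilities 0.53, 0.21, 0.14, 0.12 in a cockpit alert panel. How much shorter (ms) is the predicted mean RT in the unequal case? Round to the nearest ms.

The RT saving is b·ΔH. Equiprobable H₀ = log₂(4) = 2.0000 bits; with the given probabilities H = 1.7224 bits.
b·(H₀ − H) = 215 × (2.0000 − 1.7224) = 59.67 ms.

60 ms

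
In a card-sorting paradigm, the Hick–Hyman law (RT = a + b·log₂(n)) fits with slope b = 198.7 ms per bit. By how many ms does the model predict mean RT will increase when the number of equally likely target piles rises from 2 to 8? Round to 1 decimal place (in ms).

ΔRT = (a + b log₂ n₂) − (a + b log₂ n₁) = b·(log₂ n₂ − log₂ n₁).
log₂(8) − log₂(2) = log₂(8/2) = log₂(4) = 2.
ΔRT = 198.7 × 2.0000 = 397.400 ms.

397.4 ms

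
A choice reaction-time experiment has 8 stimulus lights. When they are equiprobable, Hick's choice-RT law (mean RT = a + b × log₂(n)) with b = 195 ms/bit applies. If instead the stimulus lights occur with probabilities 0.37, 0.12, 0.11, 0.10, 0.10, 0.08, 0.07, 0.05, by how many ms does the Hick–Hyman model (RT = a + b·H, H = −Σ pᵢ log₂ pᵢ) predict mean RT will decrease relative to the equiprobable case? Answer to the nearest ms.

Equiprobable entropy H₀ = log₂ 8 = 3.0000 bits.
Skewed entropy H = −Σ pᵢ log₂ pᵢ = 2.6886 bits.
ΔRT = b·(H₀ − H) = 195 × 0.3114 = 60.72 ms.

61 ms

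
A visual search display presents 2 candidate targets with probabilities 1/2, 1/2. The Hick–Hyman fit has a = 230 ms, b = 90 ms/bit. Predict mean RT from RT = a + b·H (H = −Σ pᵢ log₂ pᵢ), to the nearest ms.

Each term −pᵢ log₂ pᵢ: 0.5·1 + 0.5·1; summed, H = 1.000 bits.
Mean RT = a + bH = 230 + 90·1.000 = 320.00 ms.

320 ms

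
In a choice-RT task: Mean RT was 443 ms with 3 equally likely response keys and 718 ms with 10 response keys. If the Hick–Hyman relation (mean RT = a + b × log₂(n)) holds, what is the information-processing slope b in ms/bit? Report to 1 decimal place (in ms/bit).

158.3 ms/bit

b = (RT₂ − RT₁)/(log₂ n₂ − log₂ n₁) = (718 − 443)/(3.3219 − 1.5850) = 158.322 ms/bit.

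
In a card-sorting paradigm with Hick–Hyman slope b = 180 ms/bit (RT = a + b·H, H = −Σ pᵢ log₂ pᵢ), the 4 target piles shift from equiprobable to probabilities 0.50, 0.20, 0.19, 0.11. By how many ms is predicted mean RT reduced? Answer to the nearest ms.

41 ms

Equiprobable entropy H₀ = log₂ 4 = 2.0000 bits.
Skewed entropy H = −Σ pᵢ log₂ pᵢ = 1.7699 bits.
ΔRT = b·(H₀ − H) = 180 × 0.2301 = 41.42 ms.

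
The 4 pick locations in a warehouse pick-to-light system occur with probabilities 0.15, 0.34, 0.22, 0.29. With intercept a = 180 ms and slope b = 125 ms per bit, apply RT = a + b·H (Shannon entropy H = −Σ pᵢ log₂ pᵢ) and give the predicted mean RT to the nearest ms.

422 ms

Entropy contributions −pᵢ log₂ pᵢ: 0.4105, 0.5292, 0.4806, 0.5179; sum H = 1.9382 bits.
RT = a + bH = 180 + 125·1.9382 = 422.27 ms.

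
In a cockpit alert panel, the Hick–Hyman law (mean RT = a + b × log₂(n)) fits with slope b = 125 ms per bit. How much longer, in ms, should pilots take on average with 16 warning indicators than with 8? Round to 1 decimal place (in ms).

Only the slope matters, since a is common to both: ΔRT = b·log₂(n₂/n₁).
log₂(16) − log₂(8) = log₂(16/8) = log₂(2) = 1.
ΔRT = 125 × 1.0000 = 125.000 ms.

125.0 ms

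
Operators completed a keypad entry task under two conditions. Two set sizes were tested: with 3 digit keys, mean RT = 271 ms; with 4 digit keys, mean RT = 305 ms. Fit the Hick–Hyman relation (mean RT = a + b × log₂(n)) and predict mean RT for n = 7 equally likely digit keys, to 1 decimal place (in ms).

371.1 ms

With log₂ n on the abscissa the relation is linear; from the two conditions:
  b = (305 − 271) / (log₂ 4 − log₂ 3) = 34 / (2 − 1.5850) = 81.920 ms/bit
  a = 271 − 81.920 × 1.5850 = 141.159 ms
Then RT(7) = 141.159 + 81.920 × log₂ 7 = 141.159 + 81.920 × 2.8074 ≈ 371.139 ms.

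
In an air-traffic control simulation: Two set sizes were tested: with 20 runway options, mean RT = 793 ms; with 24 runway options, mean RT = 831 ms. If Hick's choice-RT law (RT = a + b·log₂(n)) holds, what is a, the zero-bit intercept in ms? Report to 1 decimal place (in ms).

The slope on a log₂ axis is (831 − 793) / (4.5850 − 4.3219) = 144.468 ms/bit.
Intercept: a = 793 − 144.468·log₂(20) = 168.621 ms.

168.6 ms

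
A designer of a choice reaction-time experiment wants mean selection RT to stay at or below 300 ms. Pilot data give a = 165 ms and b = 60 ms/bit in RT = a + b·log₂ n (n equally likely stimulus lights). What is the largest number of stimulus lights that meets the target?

60·log₂ n ≤ 300 − 165 = 135, giving log₂ n ≤ 2.2500 and n ≤ 4.757. The largest whole number is 4.

4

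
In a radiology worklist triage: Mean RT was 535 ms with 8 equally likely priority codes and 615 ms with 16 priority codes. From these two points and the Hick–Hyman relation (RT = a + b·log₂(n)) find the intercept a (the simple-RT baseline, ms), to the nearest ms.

295 ms

b = (RT₂ − RT₁)/(log₂ n₂ − log₂ n₁) = (615 − 535)/(4 − 3) = 80 ms/bit.
Intercept: a = 535 − 80·log₂(8) = 295.000 ms.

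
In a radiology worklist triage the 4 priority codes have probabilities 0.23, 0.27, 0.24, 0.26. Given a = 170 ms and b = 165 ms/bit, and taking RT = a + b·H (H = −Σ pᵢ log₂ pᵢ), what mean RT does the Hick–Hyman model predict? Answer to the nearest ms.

500 ms

Entropy contributions −pᵢ log₂ pᵢ: 0.4877, 0.5100, 0.4941, 0.5053; sum H = 1.9971 bits.
RT = a + bH = 170 + 165·1.9971 = 499.52 ms.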